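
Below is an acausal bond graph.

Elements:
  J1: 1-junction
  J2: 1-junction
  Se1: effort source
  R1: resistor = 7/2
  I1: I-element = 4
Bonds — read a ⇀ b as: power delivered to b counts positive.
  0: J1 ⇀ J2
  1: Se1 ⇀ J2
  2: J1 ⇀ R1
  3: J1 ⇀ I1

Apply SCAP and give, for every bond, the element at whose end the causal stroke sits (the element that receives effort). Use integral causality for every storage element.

bond 1 →J2  (source Se1 imposes e)
bond 0 →J1  (J2: last free bond brings flow in)
bond 3 →I1  (prefer integral on I1)
bond 2 →J1  (J1 flow already set via bond 3)

bond 0 stroke→J1
bond 1 stroke→J2
bond 2 stroke→J1
bond 3 stroke→I1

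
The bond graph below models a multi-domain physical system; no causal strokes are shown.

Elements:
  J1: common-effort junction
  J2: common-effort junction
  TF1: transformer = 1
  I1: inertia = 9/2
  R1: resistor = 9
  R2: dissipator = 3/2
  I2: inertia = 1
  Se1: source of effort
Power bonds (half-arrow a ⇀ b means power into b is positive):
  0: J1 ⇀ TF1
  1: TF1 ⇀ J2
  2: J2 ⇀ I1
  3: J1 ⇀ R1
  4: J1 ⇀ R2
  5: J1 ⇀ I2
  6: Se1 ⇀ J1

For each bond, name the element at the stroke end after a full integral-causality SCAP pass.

β0 stroke at TF1
β1 stroke at J2
β2 stroke at I1
β3 stroke at R1
β4 stroke at R2
β5 stroke at I2
β6 stroke at J1

bond 6 →J1  (Se1 (Se) sets effort on bond)
bond 0 →TF1  (common-e at J1 fixed by 6)
bond 3 →R1  (J1 effort already set via bond 6)
bond 4 →R2  (0-jn J1 has e-setter on 6)
bond 5 →I2  (0-jn J1 has e-setter on 6)
bond 1 →J2  (TF1: transformer flips bond 0)
bond 2 →I1  (0-jn J2 has e-setter on 1)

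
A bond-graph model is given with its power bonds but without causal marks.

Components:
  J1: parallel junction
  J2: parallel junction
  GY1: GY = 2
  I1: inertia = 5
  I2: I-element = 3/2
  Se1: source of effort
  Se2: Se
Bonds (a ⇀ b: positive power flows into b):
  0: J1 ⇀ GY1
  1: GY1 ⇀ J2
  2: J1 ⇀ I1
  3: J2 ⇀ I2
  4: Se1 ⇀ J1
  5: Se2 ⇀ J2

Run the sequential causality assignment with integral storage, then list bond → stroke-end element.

b0 stroke→GY1
b1 stroke→GY1
b2 stroke→I1
b3 stroke→I2
b4 stroke→J1
b5 stroke→J2

#4 |J1  (Se1 fixes effort; stroke away)
#5 |J2  (Se2: effort source, stroke at far end)
#0 |GY1  (J1: bond 4 brought effort, rest push out)
#2 |I1  (J1: bond 4 brought effort, rest push out)
#1 |GY1  (0-jn J2 has e-setter on 5)
#3 |I2  (0-jn J2 has e-setter on 5)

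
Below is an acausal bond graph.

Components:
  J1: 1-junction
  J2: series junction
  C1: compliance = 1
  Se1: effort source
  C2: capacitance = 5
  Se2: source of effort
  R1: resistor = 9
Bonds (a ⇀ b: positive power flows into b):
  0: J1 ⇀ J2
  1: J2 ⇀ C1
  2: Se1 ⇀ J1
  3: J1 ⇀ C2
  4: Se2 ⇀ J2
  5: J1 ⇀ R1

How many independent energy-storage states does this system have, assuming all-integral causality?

2  (C1, C2 all integral)

bond 2 |J1  (source Se1 imposes e)
bond 4 |J2  (Se2 (Se) sets effort on bond)
bond 1 |J2  (C1 integral (e out))
bond 0 |J1  (closing 1-jn rule on J2)
bond 3 |J1  (C2: C, integral causality)
bond 5 |R1  (J1 needs exactly one f-in)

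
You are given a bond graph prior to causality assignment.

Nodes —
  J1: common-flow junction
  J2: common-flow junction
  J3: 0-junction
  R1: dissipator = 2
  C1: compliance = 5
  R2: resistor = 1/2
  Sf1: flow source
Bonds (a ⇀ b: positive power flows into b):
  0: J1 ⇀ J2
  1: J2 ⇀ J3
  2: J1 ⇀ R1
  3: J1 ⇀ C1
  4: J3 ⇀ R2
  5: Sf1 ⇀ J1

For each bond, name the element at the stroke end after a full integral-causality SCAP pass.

β0 stroke→J1
β1 stroke→J2
β2 stroke→J1
β3 stroke→J1
β4 stroke→J3
β5 stroke→Sf1

#5 →Sf1  (Sf1: flow source, stroke at near end)
#0 →J1  (1-jn J1 has f-setter on 5)
#2 →J1  (J1: bond 5 brought flow, rest push out)
#3 →J1  (common-f at J1 fixed by 5)
#1 →J2  (J2: bond 0 brought flow, rest push out)
#4 →J3  (closing 0-jn rule on J3)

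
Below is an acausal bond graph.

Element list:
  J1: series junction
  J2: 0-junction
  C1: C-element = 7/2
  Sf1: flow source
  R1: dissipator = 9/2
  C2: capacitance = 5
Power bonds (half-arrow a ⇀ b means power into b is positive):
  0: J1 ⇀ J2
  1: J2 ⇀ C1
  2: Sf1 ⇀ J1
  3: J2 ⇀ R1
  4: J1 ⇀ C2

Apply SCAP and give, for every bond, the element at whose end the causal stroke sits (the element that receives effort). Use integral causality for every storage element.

#0 stroke→J1
#1 stroke→J2
#2 stroke→Sf1
#3 stroke→R1
#4 stroke→J1

β2 |Sf1  (source Sf1 imposes f)
β0 |J1  (J1: bond 2 brought flow, rest push out)
β4 |J1  (1-jn J1 has f-setter on 2)
β1 |J2  (prefer integral on C1)
β3 |R1  (0-jn J2 has e-setter on 1)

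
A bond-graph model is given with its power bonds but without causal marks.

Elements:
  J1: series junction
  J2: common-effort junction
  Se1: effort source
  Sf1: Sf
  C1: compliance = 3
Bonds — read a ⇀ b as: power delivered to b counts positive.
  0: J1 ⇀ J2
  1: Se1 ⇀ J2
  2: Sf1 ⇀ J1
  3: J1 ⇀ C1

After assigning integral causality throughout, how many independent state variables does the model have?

1  (C1 all integral)

#1 |J2  (Se1 fixes effort; stroke away)
#2 |Sf1  (source Sf1 imposes f)
#0 |J1  (common-f at J1 fixed by 2)
#3 |J1  (common-f at J1 fixed by 2)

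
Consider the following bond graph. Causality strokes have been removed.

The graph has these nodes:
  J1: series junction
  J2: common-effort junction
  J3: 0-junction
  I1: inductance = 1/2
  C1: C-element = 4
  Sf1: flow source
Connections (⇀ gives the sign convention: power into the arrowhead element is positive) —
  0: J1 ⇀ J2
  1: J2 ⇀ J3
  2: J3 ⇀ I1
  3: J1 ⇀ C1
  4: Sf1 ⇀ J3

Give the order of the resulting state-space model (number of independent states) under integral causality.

2  (C1, I1 all integral)

#4 |Sf1  (Sf1: flow source, stroke at near end)
#2 |I1  (I1: I, integral causality)
#1 |J3  (J3: last free bond brings effort in)
#0 |J2  (J2 needs exactly one e-in)
#3 |J1  (1-jn J1 has f-setter on 0)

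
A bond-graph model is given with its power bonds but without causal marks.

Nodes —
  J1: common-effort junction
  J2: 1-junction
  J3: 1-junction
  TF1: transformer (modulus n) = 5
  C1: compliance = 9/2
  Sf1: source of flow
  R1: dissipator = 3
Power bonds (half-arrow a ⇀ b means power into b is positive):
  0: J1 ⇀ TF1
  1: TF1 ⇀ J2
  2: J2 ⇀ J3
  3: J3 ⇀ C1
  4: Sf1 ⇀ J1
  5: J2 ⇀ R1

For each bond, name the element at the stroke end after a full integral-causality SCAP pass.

β4 stroke at Sf1  (source Sf1 imposes f)
β0 stroke at J1  (closing 0-jn rule on J1)
β1 stroke at TF1  (through TF1, causality passes straight; one stroke at TF1)
β2 stroke at J2  (common-f at J2 fixed by 1)
β5 stroke at J2  (common-f at J2 fixed by 1)
β3 stroke at J3  (common-f at J3 fixed by 2)

β0 |J1
β1 |TF1
β2 |J2
β3 |J3
β4 |Sf1
β5 |J2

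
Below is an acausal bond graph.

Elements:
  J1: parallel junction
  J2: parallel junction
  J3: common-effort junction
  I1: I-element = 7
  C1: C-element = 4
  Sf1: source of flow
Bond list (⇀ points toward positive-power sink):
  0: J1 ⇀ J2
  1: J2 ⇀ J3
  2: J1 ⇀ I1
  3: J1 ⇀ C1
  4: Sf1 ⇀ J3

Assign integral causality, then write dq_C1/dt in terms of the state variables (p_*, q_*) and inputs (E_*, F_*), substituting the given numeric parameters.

dq_C1/dt = F_Sf1 - p_I1/7

β4 stroke at Sf1  (Sf1 fixes flow; stroke at Sf1)
β1 stroke at J3  (closing 0-jn rule on J3)
β0 stroke at J2  (J2 needs exactly one e-in)
β2 stroke at I1  (I1 outputs flow p/I1)
β3 stroke at J1  (only one effort-in slot at J1)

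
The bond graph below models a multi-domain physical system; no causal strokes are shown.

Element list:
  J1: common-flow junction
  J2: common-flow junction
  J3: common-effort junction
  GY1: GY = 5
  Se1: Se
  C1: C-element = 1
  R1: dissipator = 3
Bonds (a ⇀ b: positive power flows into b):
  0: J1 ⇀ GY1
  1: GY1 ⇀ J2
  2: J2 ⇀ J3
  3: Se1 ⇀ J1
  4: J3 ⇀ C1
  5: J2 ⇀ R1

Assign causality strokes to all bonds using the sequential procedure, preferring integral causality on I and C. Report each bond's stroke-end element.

b0 →GY1
b1 →GY1
b2 →J2
b3 →J1
b4 →J3
b5 →J2

b3 |J1  (source Se1 imposes e)
b0 |GY1  (J1: last free bond brings flow in)
b1 |GY1  (GY1 both-in/both-out from 0)
b2 |J2  (J2 flow already set via bond 1)
b5 |J2  (common-f at J2 fixed by 1)
b4 |J3  (closing 0-jn rule on J3)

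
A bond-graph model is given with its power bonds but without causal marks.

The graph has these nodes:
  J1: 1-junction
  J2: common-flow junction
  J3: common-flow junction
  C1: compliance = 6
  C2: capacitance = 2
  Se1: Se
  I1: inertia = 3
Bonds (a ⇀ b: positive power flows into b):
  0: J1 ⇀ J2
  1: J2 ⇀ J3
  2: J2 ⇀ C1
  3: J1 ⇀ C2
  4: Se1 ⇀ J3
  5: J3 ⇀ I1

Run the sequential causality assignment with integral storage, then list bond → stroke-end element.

b0 stroke→J2
b1 stroke→J3
b2 stroke→J2
b3 stroke→J1
b4 stroke→J3
b5 stroke→I1

bond 4 |J3  (source Se1 imposes e)
bond 2 |J2  (C1: C, integral causality)
bond 3 |J1  (prefer integral on C2)
bond 0 |J2  (J1 needs exactly one f-in)
bond 1 |J3  (only one flow-in slot at J2)
bond 5 |I1  (only one flow-in slot at J3)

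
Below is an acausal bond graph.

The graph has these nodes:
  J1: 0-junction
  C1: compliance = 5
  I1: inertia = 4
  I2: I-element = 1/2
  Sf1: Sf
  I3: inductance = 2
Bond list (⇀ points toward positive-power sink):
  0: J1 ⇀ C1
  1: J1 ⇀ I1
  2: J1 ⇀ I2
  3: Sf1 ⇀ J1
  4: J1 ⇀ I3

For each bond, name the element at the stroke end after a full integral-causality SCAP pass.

bond 0 |J1
bond 1 |I1
bond 2 |I2
bond 3 |Sf1
bond 4 |I3

β3 stroke→Sf1  (Sf1 fixes flow; stroke at Sf1)
β0 stroke→J1  (C1 outputs effort q/C1)
β1 stroke→I1  (J1: bond 0 brought effort, rest push out)
β2 stroke→I2  (J1 effort already set via bond 0)
β4 stroke→I3  (common-e at J1 fixed by 0)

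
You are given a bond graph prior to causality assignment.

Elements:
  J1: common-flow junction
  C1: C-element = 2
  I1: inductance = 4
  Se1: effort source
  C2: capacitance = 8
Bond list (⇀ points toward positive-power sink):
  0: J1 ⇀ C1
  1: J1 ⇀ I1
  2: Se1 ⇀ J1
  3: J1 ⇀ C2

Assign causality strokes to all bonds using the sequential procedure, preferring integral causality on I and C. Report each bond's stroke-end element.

b0 stroke→J1
b1 stroke→I1
b2 stroke→J1
b3 stroke→J1

#2 →J1  (source Se1 imposes e)
#0 →J1  (C1 outputs effort q/C1)
#1 →I1  (prefer integral on I1)
#3 →J1  (1-jn J1 has f-setter on 1)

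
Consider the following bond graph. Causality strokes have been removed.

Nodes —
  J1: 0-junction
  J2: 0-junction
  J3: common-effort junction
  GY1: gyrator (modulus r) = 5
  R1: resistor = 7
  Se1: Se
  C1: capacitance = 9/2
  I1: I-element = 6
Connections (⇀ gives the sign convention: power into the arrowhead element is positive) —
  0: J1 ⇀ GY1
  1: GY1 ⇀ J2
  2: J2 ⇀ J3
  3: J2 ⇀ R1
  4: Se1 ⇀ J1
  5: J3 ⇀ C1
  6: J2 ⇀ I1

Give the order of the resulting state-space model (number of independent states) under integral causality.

2  (C1, I1 all integral)

β4 stroke→J1  (source Se1 imposes e)
β0 stroke→GY1  (J1 effort already set via bond 4)
β1 stroke→GY1  (GY GY1: same side as bond 0)
β5 stroke→J3  (prefer integral on C1)
β2 stroke→J2  (J3 effort already set via bond 5)
β3 stroke→R1  (J2: bond 2 brought effort, rest push out)
β6 stroke→I1  (common-e at J2 fixed by 2)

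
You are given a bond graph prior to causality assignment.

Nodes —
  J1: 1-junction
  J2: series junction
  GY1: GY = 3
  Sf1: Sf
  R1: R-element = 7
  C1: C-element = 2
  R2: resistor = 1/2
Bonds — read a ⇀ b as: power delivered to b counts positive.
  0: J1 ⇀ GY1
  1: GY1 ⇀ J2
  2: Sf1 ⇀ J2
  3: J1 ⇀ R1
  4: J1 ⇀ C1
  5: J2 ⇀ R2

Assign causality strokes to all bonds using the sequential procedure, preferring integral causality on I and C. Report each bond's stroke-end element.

bond 2 stroke at Sf1  (Sf1 fixes flow; stroke at Sf1)
bond 1 stroke at J2  (common-f at J2 fixed by 2)
bond 5 stroke at J2  (common-f at J2 fixed by 2)
bond 0 stroke at J1  (through GY1, causality inverts; strokes same side of GY1)
bond 4 stroke at J1  (C1 integral (e out))
bond 3 stroke at R1  (J1: last free bond brings flow in)

#0 →J1
#1 →J2
#2 →Sf1
#3 →R1
#4 →J1
#5 →J2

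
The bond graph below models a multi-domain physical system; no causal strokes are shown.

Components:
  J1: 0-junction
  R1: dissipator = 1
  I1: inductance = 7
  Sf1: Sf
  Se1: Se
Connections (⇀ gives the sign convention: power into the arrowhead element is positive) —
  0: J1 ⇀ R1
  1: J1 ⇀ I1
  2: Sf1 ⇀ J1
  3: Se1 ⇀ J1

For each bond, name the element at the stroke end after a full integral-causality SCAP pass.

bond 0 stroke at R1
bond 1 stroke at I1
bond 2 stroke at Sf1
bond 3 stroke at J1

bond 2 stroke→Sf1  (Sf1: flow source, stroke at near end)
bond 3 stroke→J1  (Se1 (Se) sets effort on bond)
bond 0 stroke→R1  (J1: bond 3 brought effort, rest push out)
bond 1 stroke→I1  (J1: bond 3 brought effort, rest push out)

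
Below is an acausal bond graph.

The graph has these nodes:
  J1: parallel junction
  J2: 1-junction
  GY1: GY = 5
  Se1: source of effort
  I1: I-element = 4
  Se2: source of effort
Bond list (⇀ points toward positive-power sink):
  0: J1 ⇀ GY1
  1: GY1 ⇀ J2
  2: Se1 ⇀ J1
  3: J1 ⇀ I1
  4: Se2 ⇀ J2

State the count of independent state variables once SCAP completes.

1  (I1 all integral)

#2 stroke→J1  (Se1: effort source, stroke at far end)
#4 stroke→J2  (source Se2 imposes e)
#0 stroke→GY1  (J1 effort already set via bond 2)
#3 stroke→I1  (J1 effort already set via bond 2)
#1 stroke→GY1  (J2: last free bond brings flow in)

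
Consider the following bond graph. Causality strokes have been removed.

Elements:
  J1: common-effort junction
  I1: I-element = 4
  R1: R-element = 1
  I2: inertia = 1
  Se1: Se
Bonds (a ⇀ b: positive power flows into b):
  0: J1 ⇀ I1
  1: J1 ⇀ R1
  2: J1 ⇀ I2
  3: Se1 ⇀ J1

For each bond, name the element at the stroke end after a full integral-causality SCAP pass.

β3 stroke at J1  (Se1 fixes effort; stroke away)
β0 stroke at I1  (J1 effort already set via bond 3)
β1 stroke at R1  (J1 effort already set via bond 3)
β2 stroke at I2  (J1: bond 3 brought effort, rest push out)

#0 stroke at I1
#1 stroke at R1
#2 stroke at I2
#3 stroke at J1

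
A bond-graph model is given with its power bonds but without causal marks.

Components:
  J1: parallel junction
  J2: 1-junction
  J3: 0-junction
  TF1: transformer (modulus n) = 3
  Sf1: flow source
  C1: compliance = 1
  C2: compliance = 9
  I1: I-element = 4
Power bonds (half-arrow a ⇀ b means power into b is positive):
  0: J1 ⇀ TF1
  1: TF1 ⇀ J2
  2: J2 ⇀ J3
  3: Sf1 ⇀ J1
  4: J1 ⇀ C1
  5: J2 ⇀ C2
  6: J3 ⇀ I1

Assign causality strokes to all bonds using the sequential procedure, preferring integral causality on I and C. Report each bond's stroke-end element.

b3 |Sf1  (source Sf1 imposes f)
b4 |J1  (C1 integral (e out))
b0 |TF1  (0-jn J1 has e-setter on 4)
b1 |J2  (TF1: transformer flips bond 0)
b5 |J2  (C2 integral (e out))
b2 |J3  (only one flow-in slot at J2)
b6 |I1  (0-jn J3 has e-setter on 2)

b0 |TF1
b1 |J2
b2 |J3
b3 |Sf1
b4 |J1
b5 |J2
b6 |I1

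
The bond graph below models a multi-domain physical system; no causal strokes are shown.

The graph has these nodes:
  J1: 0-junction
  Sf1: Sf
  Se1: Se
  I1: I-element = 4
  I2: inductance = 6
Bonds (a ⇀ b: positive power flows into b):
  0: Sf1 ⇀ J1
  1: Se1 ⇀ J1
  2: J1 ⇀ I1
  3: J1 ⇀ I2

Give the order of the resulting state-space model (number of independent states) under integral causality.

2  (I1, I2 all integral)

b0 |Sf1  (source Sf1 imposes f)
b1 |J1  (source Se1 imposes e)
b2 |I1  (common-e at J1 fixed by 1)
b3 |I2  (common-e at J1 fixed by 1)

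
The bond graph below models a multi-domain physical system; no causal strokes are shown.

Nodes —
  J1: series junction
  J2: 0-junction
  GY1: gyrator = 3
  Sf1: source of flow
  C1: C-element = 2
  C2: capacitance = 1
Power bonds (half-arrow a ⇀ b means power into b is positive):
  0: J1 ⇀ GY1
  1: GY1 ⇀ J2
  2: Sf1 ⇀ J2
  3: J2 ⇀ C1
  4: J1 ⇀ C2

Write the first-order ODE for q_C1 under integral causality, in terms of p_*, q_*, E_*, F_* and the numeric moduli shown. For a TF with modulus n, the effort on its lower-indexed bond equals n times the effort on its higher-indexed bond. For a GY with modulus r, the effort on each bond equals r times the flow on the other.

b2 stroke at Sf1  (source Sf1 imposes f)
b3 stroke at J2  (C1: C, integral causality)
b1 stroke at GY1  (J2: bond 3 brought effort, rest push out)
b0 stroke at GY1  (GY1: gyrator matches bond 1)
b4 stroke at J1  (1-jn J1 has f-setter on 0)

dq_C1/dt = F_Sf1 - q_C2/3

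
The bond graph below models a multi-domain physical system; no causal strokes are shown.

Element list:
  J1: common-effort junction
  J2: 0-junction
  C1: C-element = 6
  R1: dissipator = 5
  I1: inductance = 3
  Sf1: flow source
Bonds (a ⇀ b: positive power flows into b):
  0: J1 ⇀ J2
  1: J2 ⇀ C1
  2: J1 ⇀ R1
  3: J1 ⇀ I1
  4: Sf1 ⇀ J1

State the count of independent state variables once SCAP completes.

2  (C1, I1 all integral)

b4 |Sf1  (Sf1 (Sf) sets flow on bond)
b1 |J2  (C1 outputs effort q/C1)
b0 |J1  (J2: bond 1 brought effort, rest push out)
b2 |R1  (common-e at J1 fixed by 0)
b3 |I1  (common-e at J1 fixed by 0)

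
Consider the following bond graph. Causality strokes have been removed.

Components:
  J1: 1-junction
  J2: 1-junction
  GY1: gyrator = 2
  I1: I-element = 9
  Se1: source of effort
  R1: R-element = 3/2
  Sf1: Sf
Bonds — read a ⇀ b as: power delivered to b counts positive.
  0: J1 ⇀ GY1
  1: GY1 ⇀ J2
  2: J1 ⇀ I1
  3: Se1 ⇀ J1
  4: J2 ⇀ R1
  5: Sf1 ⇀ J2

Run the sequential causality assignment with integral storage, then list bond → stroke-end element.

β3 →J1  (Se1: effort source, stroke at far end)
β5 →Sf1  (Sf1 (Sf) sets flow on bond)
β1 →J2  (common-f at J2 fixed by 5)
β4 →J2  (1-jn J2 has f-setter on 5)
β0 →J1  (GY1: gyrator matches bond 1)
β2 →I1  (J1 needs exactly one f-in)

bond 0 stroke at J1
bond 1 stroke at J2
bond 2 stroke at I1
bond 3 stroke at J1
bond 4 stroke at J2
bond 5 stroke at Sf1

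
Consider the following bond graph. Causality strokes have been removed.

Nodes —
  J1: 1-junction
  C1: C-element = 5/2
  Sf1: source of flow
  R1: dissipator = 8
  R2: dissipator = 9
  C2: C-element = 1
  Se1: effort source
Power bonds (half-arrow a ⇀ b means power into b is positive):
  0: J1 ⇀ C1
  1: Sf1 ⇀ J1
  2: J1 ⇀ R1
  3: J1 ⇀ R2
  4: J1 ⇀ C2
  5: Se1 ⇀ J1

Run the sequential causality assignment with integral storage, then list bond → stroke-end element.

#1 stroke at Sf1  (Sf1 (Sf) sets flow on bond)
#5 stroke at J1  (source Se1 imposes e)
#0 stroke at J1  (common-f at J1 fixed by 1)
#2 stroke at J1  (J1 flow already set via bond 1)
#3 stroke at J1  (J1: bond 1 brought flow, rest push out)
#4 stroke at J1  (J1: bond 1 brought flow, rest push out)

bond 0 |J1
bond 1 |Sf1
bond 2 |J1
bond 3 |J1
bond 4 |J1
bond 5 |J1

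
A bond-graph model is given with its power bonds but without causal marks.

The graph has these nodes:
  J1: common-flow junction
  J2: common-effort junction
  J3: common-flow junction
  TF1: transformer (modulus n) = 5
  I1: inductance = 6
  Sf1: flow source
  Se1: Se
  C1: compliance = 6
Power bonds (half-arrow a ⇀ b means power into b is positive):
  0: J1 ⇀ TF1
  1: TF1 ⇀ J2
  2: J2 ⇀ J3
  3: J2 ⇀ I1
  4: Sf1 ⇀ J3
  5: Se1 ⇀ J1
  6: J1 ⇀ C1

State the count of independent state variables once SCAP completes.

2  (C1, I1 all integral)

b4 →Sf1  (source Sf1 imposes f)
b5 →J1  (Se1 fixes effort; stroke away)
b2 →J3  (common-f at J3 fixed by 4)
b3 →I1  (I1 integral (f out))
b1 →J2  (J2: last free bond brings effort in)
b0 →TF1  (TF1: transformer flips bond 1)
b6 →J1  (common-f at J1 fixed by 0)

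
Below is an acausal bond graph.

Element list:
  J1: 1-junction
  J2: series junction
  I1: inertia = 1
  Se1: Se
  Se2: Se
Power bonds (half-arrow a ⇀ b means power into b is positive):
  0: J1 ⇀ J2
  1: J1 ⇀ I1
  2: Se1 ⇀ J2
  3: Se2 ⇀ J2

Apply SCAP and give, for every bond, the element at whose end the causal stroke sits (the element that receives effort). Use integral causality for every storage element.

bond 0 →J1
bond 1 →I1
bond 2 →J2
bond 3 →J2

bond 2 stroke→J2  (source Se1 imposes e)
bond 3 stroke→J2  (Se2 fixes effort; stroke away)
bond 0 stroke→J1  (only one flow-in slot at J2)
bond 1 stroke→I1  (only one flow-in slot at J1)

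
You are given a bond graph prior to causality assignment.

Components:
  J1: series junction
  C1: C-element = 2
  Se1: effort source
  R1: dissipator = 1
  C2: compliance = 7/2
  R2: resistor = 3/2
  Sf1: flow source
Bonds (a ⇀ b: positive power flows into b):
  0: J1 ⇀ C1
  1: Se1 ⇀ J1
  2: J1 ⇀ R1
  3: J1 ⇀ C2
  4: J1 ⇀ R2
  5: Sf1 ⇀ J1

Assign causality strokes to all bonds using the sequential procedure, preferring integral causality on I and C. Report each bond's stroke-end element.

b1 →J1  (Se1: effort source, stroke at far end)
b5 →Sf1  (Sf1 (Sf) sets flow on bond)
b0 →J1  (J1: bond 5 brought flow, rest push out)
b2 →J1  (common-f at J1 fixed by 5)
b3 →J1  (common-f at J1 fixed by 5)
b4 →J1  (1-jn J1 has f-setter on 5)

bond 0 →J1
bond 1 →J1
bond 2 →J1
bond 3 →J1
bond 4 →J1
bond 5 →Sf1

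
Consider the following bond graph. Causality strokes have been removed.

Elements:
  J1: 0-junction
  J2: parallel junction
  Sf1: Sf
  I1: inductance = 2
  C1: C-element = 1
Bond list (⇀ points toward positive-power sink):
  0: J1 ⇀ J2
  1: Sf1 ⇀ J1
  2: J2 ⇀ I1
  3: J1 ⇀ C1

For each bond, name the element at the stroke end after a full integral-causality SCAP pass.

#1 →Sf1  (Sf1 fixes flow; stroke at Sf1)
#2 →I1  (I1 integral (f out))
#0 →J2  (J2: last free bond brings effort in)
#3 →J1  (J1 needs exactly one e-in)

bond 0 stroke at J2
bond 1 stroke at Sf1
bond 2 stroke at I1
bond 3 stroke at J1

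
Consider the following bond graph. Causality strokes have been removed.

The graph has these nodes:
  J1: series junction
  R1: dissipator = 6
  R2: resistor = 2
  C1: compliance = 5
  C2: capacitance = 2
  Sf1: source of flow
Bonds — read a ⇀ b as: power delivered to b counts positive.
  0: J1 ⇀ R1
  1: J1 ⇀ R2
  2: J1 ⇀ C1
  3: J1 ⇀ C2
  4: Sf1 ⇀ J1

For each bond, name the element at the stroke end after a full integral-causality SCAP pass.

β4 |Sf1  (Sf1 (Sf) sets flow on bond)
β0 |J1  (1-jn J1 has f-setter on 4)
β1 |J1  (J1: bond 4 brought flow, rest push out)
β2 |J1  (common-f at J1 fixed by 4)
β3 |J1  (J1: bond 4 brought flow, rest push out)

β0 stroke at J1
β1 stroke at J1
β2 stroke at J1
β3 stroke at J1
β4 stroke at Sf1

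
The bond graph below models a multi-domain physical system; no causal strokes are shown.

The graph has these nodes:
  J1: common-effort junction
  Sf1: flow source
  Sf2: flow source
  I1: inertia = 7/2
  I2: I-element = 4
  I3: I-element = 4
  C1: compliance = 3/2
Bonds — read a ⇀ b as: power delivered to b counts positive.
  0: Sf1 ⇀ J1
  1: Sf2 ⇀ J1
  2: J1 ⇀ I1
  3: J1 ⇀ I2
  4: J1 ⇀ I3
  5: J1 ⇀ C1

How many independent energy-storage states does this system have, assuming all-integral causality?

β0 |Sf1  (Sf1 (Sf) sets flow on bond)
β1 |Sf2  (source Sf2 imposes f)
β2 |I1  (prefer integral on I1)
β3 |I2  (I2 integral (f out))
β4 |I3  (I3 integral (f out))
β5 |J1  (J1 needs exactly one e-in)

4  (C1, I1, I2, I3 all integral)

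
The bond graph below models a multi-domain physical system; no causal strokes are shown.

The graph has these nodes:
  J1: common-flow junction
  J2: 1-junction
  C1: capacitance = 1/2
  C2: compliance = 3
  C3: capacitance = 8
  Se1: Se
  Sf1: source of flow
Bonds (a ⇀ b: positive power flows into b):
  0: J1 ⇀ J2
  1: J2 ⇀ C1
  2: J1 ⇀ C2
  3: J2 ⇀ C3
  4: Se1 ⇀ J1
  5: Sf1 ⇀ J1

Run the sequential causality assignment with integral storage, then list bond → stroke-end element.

#0 |J1
#1 |J2
#2 |J1
#3 |J2
#4 |J1
#5 |Sf1

#4 stroke→J1  (Se1 fixes effort; stroke away)
#5 stroke→Sf1  (Sf1: flow source, stroke at near end)
#0 stroke→J1  (common-f at J1 fixed by 5)
#2 stroke→J1  (J1 flow already set via bond 5)
#1 stroke→J2  (common-f at J2 fixed by 0)
#3 stroke→J2  (J2 flow already set via bond 0)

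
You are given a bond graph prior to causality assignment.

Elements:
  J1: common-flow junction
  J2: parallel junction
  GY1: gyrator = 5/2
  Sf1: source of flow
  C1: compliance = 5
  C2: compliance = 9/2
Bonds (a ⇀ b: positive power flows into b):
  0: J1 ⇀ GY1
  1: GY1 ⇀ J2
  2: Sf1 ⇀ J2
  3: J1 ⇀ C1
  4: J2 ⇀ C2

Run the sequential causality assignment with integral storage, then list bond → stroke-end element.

b0 |GY1
b1 |GY1
b2 |Sf1
b3 |J1
b4 |J2

b2 stroke at Sf1  (Sf1 (Sf) sets flow on bond)
b3 stroke at J1  (C1 outputs effort q/C1)
b0 stroke at GY1  (J1: last free bond brings flow in)
b1 stroke at GY1  (GY1: gyrator matches bond 0)
b4 stroke at J2  (only one effort-in slot at J2)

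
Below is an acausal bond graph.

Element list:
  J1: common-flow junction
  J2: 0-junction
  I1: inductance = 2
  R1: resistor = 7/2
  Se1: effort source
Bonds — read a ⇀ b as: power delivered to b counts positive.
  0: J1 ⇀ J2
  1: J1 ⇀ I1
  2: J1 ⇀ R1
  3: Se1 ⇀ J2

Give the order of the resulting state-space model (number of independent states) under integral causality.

1  (I1 all integral)

b3 stroke→J2  (Se1 (Se) sets effort on bond)
b0 stroke→J1  (common-e at J2 fixed by 3)
b1 stroke→I1  (prefer integral on I1)
b2 stroke→J1  (1-jn J1 has f-setter on 1)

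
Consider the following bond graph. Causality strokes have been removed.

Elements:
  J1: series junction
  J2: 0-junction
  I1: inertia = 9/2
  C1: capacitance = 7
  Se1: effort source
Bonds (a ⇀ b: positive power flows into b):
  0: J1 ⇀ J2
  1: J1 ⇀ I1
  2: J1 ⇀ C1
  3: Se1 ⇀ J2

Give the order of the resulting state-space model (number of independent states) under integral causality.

2  (C1, I1 all integral)

#3 →J2  (source Se1 imposes e)
#0 →J1  (J2: bond 3 brought effort, rest push out)
#1 →I1  (I1 integral (f out))
#2 →J1  (J1 flow already set via bond 1)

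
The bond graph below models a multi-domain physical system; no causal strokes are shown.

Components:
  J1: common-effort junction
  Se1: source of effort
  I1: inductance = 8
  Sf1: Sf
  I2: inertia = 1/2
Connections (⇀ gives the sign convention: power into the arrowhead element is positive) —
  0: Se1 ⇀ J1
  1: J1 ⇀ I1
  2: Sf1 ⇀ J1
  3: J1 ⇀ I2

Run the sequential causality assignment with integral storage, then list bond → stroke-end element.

#0 stroke at J1
#1 stroke at I1
#2 stroke at Sf1
#3 stroke at I2

b0 stroke→J1  (source Se1 imposes e)
b2 stroke→Sf1  (source Sf1 imposes f)
b1 stroke→I1  (common-e at J1 fixed by 0)
b3 stroke→I2  (0-jn J1 has e-setter on 0)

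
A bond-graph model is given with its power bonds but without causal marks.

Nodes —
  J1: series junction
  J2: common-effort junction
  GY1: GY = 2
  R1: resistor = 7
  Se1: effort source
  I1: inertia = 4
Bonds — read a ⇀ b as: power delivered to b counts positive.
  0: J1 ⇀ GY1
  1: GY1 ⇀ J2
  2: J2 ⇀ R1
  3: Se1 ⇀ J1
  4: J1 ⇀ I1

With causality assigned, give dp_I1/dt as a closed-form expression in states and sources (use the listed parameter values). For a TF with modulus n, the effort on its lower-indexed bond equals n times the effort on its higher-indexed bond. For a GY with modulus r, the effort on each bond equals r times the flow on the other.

dp_I1/dt = E_Se1 - p_I1/7

β3 →J1  (Se1 fixes effort; stroke away)
β4 →I1  (I1 outputs flow p/I1)
β0 →J1  (common-f at J1 fixed by 4)
β1 →J2  (GY GY1: same side as bond 0)
β2 →R1  (J2 effort already set via bond 1)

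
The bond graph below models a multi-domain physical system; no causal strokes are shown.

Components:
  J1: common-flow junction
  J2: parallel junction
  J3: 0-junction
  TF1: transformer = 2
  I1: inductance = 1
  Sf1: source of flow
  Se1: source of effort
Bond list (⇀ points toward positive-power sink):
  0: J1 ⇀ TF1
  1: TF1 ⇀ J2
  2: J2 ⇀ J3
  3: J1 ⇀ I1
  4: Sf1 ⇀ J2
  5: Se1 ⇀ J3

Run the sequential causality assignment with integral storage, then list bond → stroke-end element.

β0 |J1
β1 |TF1
β2 |J2
β3 |I1
β4 |Sf1
β5 |J3

b4 |Sf1  (Sf1 (Sf) sets flow on bond)
b5 |J3  (source Se1 imposes e)
b2 |J2  (J3: bond 5 brought effort, rest push out)
b1 |TF1  (0-jn J2 has e-setter on 2)
b0 |J1  (TF TF1: opposite of bond 1)
b3 |I1  (only one flow-in slot at J1)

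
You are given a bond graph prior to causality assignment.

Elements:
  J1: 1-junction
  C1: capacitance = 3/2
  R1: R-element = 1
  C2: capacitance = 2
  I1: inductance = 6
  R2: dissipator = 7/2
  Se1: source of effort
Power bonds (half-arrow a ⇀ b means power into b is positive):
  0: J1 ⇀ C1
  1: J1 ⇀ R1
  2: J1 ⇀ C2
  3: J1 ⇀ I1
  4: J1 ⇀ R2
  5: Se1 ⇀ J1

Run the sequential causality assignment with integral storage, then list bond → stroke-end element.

bond 0 stroke→J1
bond 1 stroke→J1
bond 2 stroke→J1
bond 3 stroke→I1
bond 4 stroke→J1
bond 5 stroke→J1

β5 |J1  (Se1 (Se) sets effort on bond)
β0 |J1  (prefer integral on C1)
β2 |J1  (C2 outputs effort q/C2)
β3 |I1  (I1 integral (f out))
β1 |J1  (common-f at J1 fixed by 3)
β4 |J1  (J1 flow already set via bond 3)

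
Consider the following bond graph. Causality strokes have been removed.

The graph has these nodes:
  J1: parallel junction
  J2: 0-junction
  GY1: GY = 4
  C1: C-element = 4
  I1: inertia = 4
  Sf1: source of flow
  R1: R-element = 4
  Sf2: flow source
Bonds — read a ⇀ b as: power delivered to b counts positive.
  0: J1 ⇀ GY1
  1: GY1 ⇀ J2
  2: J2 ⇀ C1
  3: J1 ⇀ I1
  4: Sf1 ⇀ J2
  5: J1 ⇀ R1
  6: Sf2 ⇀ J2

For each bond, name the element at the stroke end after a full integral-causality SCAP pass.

b0 →GY1
b1 →GY1
b2 →J2
b3 →I1
b4 →Sf1
b5 →J1
b6 →Sf2

b4 stroke at Sf1  (Sf1: flow source, stroke at near end)
b6 stroke at Sf2  (Sf2 (Sf) sets flow on bond)
b2 stroke at J2  (C1: C, integral causality)
b1 stroke at GY1  (common-e at J2 fixed by 2)
b0 stroke at GY1  (GY GY1: same side as bond 1)
b3 stroke at I1  (I1 outputs flow p/I1)
b5 stroke at J1  (closing 0-jn rule on J1)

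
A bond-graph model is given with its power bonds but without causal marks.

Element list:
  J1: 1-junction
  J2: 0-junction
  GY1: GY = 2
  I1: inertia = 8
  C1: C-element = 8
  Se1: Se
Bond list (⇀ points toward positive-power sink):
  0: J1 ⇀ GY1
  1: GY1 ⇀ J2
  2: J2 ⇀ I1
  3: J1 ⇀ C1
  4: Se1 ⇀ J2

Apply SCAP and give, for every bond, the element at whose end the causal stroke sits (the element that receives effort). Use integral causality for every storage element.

#4 →J2  (Se1: effort source, stroke at far end)
#1 →GY1  (common-e at J2 fixed by 4)
#2 →I1  (common-e at J2 fixed by 4)
#0 →GY1  (GY1 both-in/both-out from 1)
#3 →J1  (common-f at J1 fixed by 0)

bond 0 →GY1
bond 1 →GY1
bond 2 →I1
bond 3 →J1
bond 4 →J2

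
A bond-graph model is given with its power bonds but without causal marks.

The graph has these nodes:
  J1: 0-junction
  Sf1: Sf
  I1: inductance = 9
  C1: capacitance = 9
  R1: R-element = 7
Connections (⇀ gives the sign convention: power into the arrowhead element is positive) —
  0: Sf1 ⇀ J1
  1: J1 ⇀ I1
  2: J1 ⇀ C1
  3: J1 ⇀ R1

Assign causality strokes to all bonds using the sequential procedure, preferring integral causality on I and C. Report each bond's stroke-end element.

b0 stroke at Sf1  (source Sf1 imposes f)
b1 stroke at I1  (I1: I, integral causality)
b2 stroke at J1  (prefer integral on C1)
b3 stroke at R1  (0-jn J1 has e-setter on 2)

#0 stroke at Sf1
#1 stroke at I1
#2 stroke at J1
#3 stroke at R1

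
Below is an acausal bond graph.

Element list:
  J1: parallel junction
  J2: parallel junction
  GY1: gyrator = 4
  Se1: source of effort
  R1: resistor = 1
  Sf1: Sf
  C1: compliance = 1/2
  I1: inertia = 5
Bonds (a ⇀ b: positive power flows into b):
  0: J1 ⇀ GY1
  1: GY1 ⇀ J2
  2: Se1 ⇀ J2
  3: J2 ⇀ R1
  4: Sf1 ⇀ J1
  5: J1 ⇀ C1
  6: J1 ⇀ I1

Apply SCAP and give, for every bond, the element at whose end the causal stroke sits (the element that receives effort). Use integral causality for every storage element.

#2 →J2  (source Se1 imposes e)
#4 →Sf1  (Sf1: flow source, stroke at near end)
#1 →GY1  (0-jn J2 has e-setter on 2)
#3 →R1  (common-e at J2 fixed by 2)
#0 →GY1  (through GY1, causality inverts; strokes same side of GY1)
#5 →J1  (C1 integral (e out))
#6 →I1  (common-e at J1 fixed by 5)

bond 0 stroke→GY1
bond 1 stroke→GY1
bond 2 stroke→J2
bond 3 stroke→R1
bond 4 stroke→Sf1
bond 5 stroke→J1
bond 6 stroke→I1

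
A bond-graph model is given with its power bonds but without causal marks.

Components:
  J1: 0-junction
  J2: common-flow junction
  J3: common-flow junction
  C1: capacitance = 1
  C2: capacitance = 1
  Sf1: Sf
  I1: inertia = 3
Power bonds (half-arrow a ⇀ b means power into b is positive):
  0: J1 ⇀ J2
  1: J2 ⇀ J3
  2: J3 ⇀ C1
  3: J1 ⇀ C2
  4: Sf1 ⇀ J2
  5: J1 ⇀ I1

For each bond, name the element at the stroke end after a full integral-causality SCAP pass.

β0 |J2
β1 |J2
β2 |J3
β3 |J1
β4 |Sf1
β5 |I1

b4 stroke at Sf1  (Sf1: flow source, stroke at near end)
b0 stroke at J2  (1-jn J2 has f-setter on 4)
b1 stroke at J2  (J2 flow already set via bond 4)
b2 stroke at J3  (J3 flow already set via bond 1)
b3 stroke at J1  (C2 integral (e out))
b5 stroke at I1  (J1: bond 3 brought effort, rest push out)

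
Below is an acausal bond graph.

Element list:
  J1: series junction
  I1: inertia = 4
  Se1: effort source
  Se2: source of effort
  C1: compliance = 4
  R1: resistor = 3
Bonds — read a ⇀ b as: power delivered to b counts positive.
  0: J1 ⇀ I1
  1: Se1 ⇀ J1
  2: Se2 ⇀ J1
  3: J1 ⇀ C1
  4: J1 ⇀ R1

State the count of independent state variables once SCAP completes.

2  (C1, I1 all integral)

β1 stroke at J1  (Se1 (Se) sets effort on bond)
β2 stroke at J1  (Se2 fixes effort; stroke away)
β0 stroke at I1  (prefer integral on I1)
β3 stroke at J1  (common-f at J1 fixed by 0)
β4 stroke at J1  (J1: bond 0 brought flow, rest push out)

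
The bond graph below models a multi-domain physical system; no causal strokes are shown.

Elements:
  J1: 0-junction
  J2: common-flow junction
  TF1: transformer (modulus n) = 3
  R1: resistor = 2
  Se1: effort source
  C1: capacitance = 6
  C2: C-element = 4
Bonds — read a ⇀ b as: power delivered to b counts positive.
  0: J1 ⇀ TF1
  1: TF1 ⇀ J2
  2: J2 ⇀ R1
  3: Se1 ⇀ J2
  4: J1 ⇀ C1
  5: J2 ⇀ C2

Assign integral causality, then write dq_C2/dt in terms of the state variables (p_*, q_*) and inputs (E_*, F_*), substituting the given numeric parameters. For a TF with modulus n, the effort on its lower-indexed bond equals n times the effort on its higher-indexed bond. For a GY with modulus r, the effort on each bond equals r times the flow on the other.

dq_C2/dt = E_Se1/2 + q_C1/36 - q_C2/8

β3 |J2  (Se1: effort source, stroke at far end)
β4 |J1  (prefer integral on C1)
β0 |TF1  (J1: bond 4 brought effort, rest push out)
β1 |J2  (TF TF1: opposite of bond 0)
β5 |J2  (C2: C, integral causality)
β2 |R1  (closing 1-jn rule on J2)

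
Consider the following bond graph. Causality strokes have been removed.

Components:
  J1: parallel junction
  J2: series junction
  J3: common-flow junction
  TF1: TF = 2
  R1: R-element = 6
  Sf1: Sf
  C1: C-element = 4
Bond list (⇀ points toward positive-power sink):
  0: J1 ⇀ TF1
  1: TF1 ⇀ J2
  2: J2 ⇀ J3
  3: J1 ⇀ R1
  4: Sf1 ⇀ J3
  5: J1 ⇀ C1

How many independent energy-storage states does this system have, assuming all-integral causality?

bond 4 stroke→Sf1  (Sf1: flow source, stroke at near end)
bond 2 stroke→J3  (J3: bond 4 brought flow, rest push out)
bond 1 stroke→J2  (common-f at J2 fixed by 2)
bond 0 stroke→TF1  (through TF1, causality passes straight; one stroke at TF1)
bond 5 stroke→J1  (C1 integral (e out))
bond 3 stroke→R1  (0-jn J1 has e-setter on 5)

1  (C1 all integral)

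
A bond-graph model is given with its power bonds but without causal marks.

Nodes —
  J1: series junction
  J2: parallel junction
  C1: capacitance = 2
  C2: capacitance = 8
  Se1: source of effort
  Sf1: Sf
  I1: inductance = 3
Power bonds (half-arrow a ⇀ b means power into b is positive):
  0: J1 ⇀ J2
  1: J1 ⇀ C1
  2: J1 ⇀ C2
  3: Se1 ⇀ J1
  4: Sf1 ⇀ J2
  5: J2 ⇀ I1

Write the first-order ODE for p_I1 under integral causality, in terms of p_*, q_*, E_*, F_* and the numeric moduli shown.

β3 stroke at J1  (source Se1 imposes e)
β4 stroke at Sf1  (Sf1 fixes flow; stroke at Sf1)
β1 stroke at J1  (C1 integral (e out))
β2 stroke at J1  (C2: C, integral causality)
β0 stroke at J2  (only one flow-in slot at J1)
β5 stroke at I1  (J2: bond 0 brought effort, rest push out)

dp_I1/dt = E_Se1 - q_C1/2 - q_C2/8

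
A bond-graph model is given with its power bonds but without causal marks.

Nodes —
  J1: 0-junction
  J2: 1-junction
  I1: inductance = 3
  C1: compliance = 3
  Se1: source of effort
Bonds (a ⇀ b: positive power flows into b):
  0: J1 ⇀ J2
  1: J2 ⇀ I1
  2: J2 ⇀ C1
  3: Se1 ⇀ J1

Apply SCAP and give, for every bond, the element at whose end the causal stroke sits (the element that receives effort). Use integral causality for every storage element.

bond 0 stroke→J2
bond 1 stroke→I1
bond 2 stroke→J2
bond 3 stroke→J1

b3 stroke→J1  (Se1 fixes effort; stroke away)
b0 stroke→J2  (common-e at J1 fixed by 3)
b1 stroke→I1  (I1 integral (f out))
b2 stroke→J2  (1-jn J2 has f-setter on 1)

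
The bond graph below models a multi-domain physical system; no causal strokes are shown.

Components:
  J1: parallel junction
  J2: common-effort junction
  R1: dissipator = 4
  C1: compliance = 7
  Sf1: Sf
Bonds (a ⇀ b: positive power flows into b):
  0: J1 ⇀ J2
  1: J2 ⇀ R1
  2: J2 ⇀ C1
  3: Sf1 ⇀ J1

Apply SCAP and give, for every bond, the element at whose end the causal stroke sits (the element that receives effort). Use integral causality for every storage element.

β3 |Sf1  (Sf1 (Sf) sets flow on bond)
β0 |J1  (only one effort-in slot at J1)
β2 |J2  (prefer integral on C1)
β1 |R1  (J2 effort already set via bond 2)

b0 stroke at J1
b1 stroke at R1
b2 stroke at J2
b3 stroke at Sf1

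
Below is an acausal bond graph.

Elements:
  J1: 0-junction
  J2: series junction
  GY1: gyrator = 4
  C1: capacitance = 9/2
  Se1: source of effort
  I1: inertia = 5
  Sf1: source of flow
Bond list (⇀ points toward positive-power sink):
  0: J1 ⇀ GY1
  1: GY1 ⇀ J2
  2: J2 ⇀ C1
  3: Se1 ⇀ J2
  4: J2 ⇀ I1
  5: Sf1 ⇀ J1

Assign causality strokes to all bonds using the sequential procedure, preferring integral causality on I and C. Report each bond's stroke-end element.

β3 stroke→J2  (Se1 fixes effort; stroke away)
β5 stroke→Sf1  (Sf1: flow source, stroke at near end)
β0 stroke→J1  (closing 0-jn rule on J1)
β1 stroke→J2  (GY1 both-in/both-out from 0)
β2 stroke→J2  (C1: C, integral causality)
β4 stroke→I1  (only one flow-in slot at J2)

bond 0 →J1
bond 1 →J2
bond 2 →J2
bond 3 →J2
bond 4 →I1
bond 5 →Sf1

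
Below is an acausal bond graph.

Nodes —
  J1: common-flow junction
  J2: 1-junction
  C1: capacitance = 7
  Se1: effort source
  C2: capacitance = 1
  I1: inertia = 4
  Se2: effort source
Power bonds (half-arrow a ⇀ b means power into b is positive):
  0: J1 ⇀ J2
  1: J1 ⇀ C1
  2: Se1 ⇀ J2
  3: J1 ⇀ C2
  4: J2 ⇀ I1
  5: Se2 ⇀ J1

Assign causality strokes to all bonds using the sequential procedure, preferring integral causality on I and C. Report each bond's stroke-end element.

#0 stroke at J2
#1 stroke at J1
#2 stroke at J2
#3 stroke at J1
#4 stroke at I1
#5 stroke at J1

b2 stroke at J2  (Se1 fixes effort; stroke away)
b5 stroke at J1  (source Se2 imposes e)
b1 stroke at J1  (prefer integral on C1)
b3 stroke at J1  (C2: C, integral causality)
b0 stroke at J2  (closing 1-jn rule on J1)
b4 stroke at I1  (only one flow-in slot at J2)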